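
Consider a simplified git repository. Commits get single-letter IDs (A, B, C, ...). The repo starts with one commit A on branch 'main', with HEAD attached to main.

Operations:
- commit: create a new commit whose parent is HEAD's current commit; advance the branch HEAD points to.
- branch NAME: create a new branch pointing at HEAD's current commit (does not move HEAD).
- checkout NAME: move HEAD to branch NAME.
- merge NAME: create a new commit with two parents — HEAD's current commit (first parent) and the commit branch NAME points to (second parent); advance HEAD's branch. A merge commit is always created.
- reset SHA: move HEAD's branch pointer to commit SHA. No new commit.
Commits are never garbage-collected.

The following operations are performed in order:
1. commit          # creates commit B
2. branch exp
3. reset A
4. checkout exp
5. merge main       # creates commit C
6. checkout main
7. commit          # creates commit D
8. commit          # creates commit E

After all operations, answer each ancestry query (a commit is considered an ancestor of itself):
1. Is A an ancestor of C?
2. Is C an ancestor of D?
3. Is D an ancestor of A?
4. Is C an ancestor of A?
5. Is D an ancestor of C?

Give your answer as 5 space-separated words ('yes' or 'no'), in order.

Answer: yes no no no no

Derivation:
After op 1 (commit): HEAD=main@B [main=B]
After op 2 (branch): HEAD=main@B [exp=B main=B]
After op 3 (reset): HEAD=main@A [exp=B main=A]
After op 4 (checkout): HEAD=exp@B [exp=B main=A]
After op 5 (merge): HEAD=exp@C [exp=C main=A]
After op 6 (checkout): HEAD=main@A [exp=C main=A]
After op 7 (commit): HEAD=main@D [exp=C main=D]
After op 8 (commit): HEAD=main@E [exp=C main=E]
ancestors(C) = {A,B,C}; A in? yes
ancestors(D) = {A,D}; C in? no
ancestors(A) = {A}; D in? no
ancestors(A) = {A}; C in? no
ancestors(C) = {A,B,C}; D in? no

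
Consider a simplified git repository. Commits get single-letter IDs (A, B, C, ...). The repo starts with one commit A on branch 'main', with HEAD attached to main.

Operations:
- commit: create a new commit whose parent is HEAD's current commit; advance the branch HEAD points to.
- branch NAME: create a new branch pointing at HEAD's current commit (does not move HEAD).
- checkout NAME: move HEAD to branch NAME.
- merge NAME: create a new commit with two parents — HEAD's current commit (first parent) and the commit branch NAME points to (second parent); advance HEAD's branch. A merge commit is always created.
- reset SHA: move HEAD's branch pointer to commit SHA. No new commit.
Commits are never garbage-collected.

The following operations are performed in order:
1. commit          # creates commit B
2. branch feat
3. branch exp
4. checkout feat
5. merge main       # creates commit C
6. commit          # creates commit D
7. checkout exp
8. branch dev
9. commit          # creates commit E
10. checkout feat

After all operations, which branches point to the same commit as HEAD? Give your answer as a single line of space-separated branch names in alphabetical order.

After op 1 (commit): HEAD=main@B [main=B]
After op 2 (branch): HEAD=main@B [feat=B main=B]
After op 3 (branch): HEAD=main@B [exp=B feat=B main=B]
After op 4 (checkout): HEAD=feat@B [exp=B feat=B main=B]
After op 5 (merge): HEAD=feat@C [exp=B feat=C main=B]
After op 6 (commit): HEAD=feat@D [exp=B feat=D main=B]
After op 7 (checkout): HEAD=exp@B [exp=B feat=D main=B]
After op 8 (branch): HEAD=exp@B [dev=B exp=B feat=D main=B]
After op 9 (commit): HEAD=exp@E [dev=B exp=E feat=D main=B]
After op 10 (checkout): HEAD=feat@D [dev=B exp=E feat=D main=B]

Answer: feat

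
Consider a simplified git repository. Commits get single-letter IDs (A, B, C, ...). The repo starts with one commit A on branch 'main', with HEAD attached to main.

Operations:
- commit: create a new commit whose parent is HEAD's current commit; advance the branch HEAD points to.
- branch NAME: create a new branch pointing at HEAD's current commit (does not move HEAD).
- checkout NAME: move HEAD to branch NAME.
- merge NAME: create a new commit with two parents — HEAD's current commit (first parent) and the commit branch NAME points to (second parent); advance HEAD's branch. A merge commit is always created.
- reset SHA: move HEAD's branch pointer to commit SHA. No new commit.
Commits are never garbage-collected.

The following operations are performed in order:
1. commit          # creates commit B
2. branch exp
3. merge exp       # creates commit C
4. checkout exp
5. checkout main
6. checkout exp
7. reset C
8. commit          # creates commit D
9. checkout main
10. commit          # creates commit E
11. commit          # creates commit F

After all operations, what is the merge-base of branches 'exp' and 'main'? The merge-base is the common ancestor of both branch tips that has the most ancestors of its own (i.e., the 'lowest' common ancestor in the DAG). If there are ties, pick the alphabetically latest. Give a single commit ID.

After op 1 (commit): HEAD=main@B [main=B]
After op 2 (branch): HEAD=main@B [exp=B main=B]
After op 3 (merge): HEAD=main@C [exp=B main=C]
After op 4 (checkout): HEAD=exp@B [exp=B main=C]
After op 5 (checkout): HEAD=main@C [exp=B main=C]
After op 6 (checkout): HEAD=exp@B [exp=B main=C]
After op 7 (reset): HEAD=exp@C [exp=C main=C]
After op 8 (commit): HEAD=exp@D [exp=D main=C]
After op 9 (checkout): HEAD=main@C [exp=D main=C]
After op 10 (commit): HEAD=main@E [exp=D main=E]
After op 11 (commit): HEAD=main@F [exp=D main=F]
ancestors(exp=D): ['A', 'B', 'C', 'D']
ancestors(main=F): ['A', 'B', 'C', 'E', 'F']
common: ['A', 'B', 'C']

Answer: C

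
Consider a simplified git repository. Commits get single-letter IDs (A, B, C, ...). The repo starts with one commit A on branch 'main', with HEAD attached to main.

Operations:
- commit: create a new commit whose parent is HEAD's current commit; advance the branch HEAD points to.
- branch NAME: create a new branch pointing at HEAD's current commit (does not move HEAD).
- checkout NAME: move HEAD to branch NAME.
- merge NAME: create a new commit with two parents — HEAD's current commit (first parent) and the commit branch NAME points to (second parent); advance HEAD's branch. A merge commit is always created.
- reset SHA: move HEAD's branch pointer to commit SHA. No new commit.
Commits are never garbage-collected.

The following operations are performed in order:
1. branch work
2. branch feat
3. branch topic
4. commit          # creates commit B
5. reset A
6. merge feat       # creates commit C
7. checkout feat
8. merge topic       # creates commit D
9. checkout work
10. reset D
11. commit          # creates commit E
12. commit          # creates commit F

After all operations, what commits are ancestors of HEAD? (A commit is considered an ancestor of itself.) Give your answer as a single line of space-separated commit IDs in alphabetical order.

After op 1 (branch): HEAD=main@A [main=A work=A]
After op 2 (branch): HEAD=main@A [feat=A main=A work=A]
After op 3 (branch): HEAD=main@A [feat=A main=A topic=A work=A]
After op 4 (commit): HEAD=main@B [feat=A main=B topic=A work=A]
After op 5 (reset): HEAD=main@A [feat=A main=A topic=A work=A]
After op 6 (merge): HEAD=main@C [feat=A main=C topic=A work=A]
After op 7 (checkout): HEAD=feat@A [feat=A main=C topic=A work=A]
After op 8 (merge): HEAD=feat@D [feat=D main=C topic=A work=A]
After op 9 (checkout): HEAD=work@A [feat=D main=C topic=A work=A]
After op 10 (reset): HEAD=work@D [feat=D main=C topic=A work=D]
After op 11 (commit): HEAD=work@E [feat=D main=C topic=A work=E]
After op 12 (commit): HEAD=work@F [feat=D main=C topic=A work=F]

Answer: A D E F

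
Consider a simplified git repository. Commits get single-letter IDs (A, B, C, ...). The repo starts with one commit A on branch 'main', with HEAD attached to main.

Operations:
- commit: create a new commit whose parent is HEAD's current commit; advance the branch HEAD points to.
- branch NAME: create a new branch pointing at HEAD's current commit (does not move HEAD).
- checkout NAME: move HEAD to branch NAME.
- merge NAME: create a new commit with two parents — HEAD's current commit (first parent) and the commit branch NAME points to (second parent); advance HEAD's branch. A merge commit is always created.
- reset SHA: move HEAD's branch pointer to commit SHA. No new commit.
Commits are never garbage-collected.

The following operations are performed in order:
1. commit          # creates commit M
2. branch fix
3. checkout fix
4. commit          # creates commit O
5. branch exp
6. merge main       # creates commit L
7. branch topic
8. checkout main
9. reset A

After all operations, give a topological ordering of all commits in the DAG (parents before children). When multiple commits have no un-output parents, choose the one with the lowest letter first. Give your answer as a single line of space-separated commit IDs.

Answer: A M O L

Derivation:
After op 1 (commit): HEAD=main@M [main=M]
After op 2 (branch): HEAD=main@M [fix=M main=M]
After op 3 (checkout): HEAD=fix@M [fix=M main=M]
After op 4 (commit): HEAD=fix@O [fix=O main=M]
After op 5 (branch): HEAD=fix@O [exp=O fix=O main=M]
After op 6 (merge): HEAD=fix@L [exp=O fix=L main=M]
After op 7 (branch): HEAD=fix@L [exp=O fix=L main=M topic=L]
After op 8 (checkout): HEAD=main@M [exp=O fix=L main=M topic=L]
After op 9 (reset): HEAD=main@A [exp=O fix=L main=A topic=L]
commit A: parents=[]
commit L: parents=['O', 'M']
commit M: parents=['A']
commit O: parents=['M']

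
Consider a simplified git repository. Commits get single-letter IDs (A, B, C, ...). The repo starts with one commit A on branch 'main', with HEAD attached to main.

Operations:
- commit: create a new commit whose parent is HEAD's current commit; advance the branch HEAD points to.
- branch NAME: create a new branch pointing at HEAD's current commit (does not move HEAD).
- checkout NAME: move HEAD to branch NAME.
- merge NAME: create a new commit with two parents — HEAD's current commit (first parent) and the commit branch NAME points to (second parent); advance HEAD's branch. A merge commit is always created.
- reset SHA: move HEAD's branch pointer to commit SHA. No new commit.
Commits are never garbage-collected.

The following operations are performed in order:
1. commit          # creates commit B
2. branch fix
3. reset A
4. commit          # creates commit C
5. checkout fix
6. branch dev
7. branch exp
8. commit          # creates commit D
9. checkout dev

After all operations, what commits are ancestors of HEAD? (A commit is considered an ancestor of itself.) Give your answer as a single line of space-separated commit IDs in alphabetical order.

After op 1 (commit): HEAD=main@B [main=B]
After op 2 (branch): HEAD=main@B [fix=B main=B]
After op 3 (reset): HEAD=main@A [fix=B main=A]
After op 4 (commit): HEAD=main@C [fix=B main=C]
After op 5 (checkout): HEAD=fix@B [fix=B main=C]
After op 6 (branch): HEAD=fix@B [dev=B fix=B main=C]
After op 7 (branch): HEAD=fix@B [dev=B exp=B fix=B main=C]
After op 8 (commit): HEAD=fix@D [dev=B exp=B fix=D main=C]
After op 9 (checkout): HEAD=dev@B [dev=B exp=B fix=D main=C]

Answer: A B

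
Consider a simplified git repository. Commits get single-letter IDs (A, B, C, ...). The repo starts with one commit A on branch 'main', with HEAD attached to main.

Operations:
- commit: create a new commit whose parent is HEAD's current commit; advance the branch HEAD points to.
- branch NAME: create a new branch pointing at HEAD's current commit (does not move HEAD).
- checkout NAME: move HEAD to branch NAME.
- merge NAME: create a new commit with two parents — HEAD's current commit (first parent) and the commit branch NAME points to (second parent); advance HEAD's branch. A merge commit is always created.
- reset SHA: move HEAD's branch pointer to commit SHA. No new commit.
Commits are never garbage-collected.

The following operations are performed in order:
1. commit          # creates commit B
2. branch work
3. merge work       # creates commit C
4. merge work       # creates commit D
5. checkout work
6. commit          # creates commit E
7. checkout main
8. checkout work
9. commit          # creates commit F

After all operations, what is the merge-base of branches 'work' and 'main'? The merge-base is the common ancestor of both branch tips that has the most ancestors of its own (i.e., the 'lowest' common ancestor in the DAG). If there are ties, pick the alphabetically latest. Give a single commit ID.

Answer: B

Derivation:
After op 1 (commit): HEAD=main@B [main=B]
After op 2 (branch): HEAD=main@B [main=B work=B]
After op 3 (merge): HEAD=main@C [main=C work=B]
After op 4 (merge): HEAD=main@D [main=D work=B]
After op 5 (checkout): HEAD=work@B [main=D work=B]
After op 6 (commit): HEAD=work@E [main=D work=E]
After op 7 (checkout): HEAD=main@D [main=D work=E]
After op 8 (checkout): HEAD=work@E [main=D work=E]
After op 9 (commit): HEAD=work@F [main=D work=F]
ancestors(work=F): ['A', 'B', 'E', 'F']
ancestors(main=D): ['A', 'B', 'C', 'D']
common: ['A', 'B']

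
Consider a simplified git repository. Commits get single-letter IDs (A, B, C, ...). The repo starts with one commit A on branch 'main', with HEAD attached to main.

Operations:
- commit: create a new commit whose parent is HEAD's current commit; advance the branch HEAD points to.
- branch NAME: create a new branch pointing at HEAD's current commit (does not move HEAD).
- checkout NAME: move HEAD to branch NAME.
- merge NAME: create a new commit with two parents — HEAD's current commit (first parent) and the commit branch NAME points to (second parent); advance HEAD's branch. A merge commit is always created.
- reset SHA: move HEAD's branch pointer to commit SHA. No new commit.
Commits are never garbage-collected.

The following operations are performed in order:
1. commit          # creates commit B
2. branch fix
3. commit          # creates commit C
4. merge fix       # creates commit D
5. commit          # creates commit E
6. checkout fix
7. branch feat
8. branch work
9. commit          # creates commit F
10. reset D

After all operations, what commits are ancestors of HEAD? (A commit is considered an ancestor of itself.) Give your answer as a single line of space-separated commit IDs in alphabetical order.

Answer: A B C D

Derivation:
After op 1 (commit): HEAD=main@B [main=B]
After op 2 (branch): HEAD=main@B [fix=B main=B]
After op 3 (commit): HEAD=main@C [fix=B main=C]
After op 4 (merge): HEAD=main@D [fix=B main=D]
After op 5 (commit): HEAD=main@E [fix=B main=E]
After op 6 (checkout): HEAD=fix@B [fix=B main=E]
After op 7 (branch): HEAD=fix@B [feat=B fix=B main=E]
After op 8 (branch): HEAD=fix@B [feat=B fix=B main=E work=B]
After op 9 (commit): HEAD=fix@F [feat=B fix=F main=E work=B]
After op 10 (reset): HEAD=fix@D [feat=B fix=D main=E work=B]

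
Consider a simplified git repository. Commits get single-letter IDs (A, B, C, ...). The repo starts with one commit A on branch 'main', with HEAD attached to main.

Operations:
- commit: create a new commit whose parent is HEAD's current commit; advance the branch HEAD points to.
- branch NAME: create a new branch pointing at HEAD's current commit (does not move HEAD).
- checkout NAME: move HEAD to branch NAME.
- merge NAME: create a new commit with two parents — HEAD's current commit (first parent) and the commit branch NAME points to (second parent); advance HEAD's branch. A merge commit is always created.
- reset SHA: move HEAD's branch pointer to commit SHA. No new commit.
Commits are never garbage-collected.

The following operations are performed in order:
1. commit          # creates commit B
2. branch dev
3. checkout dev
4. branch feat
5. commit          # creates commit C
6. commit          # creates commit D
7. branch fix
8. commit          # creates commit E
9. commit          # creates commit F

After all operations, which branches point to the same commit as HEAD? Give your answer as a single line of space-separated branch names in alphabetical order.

Answer: dev

Derivation:
After op 1 (commit): HEAD=main@B [main=B]
After op 2 (branch): HEAD=main@B [dev=B main=B]
After op 3 (checkout): HEAD=dev@B [dev=B main=B]
After op 4 (branch): HEAD=dev@B [dev=B feat=B main=B]
After op 5 (commit): HEAD=dev@C [dev=C feat=B main=B]
After op 6 (commit): HEAD=dev@D [dev=D feat=B main=B]
After op 7 (branch): HEAD=dev@D [dev=D feat=B fix=D main=B]
After op 8 (commit): HEAD=dev@E [dev=E feat=B fix=D main=B]
After op 9 (commit): HEAD=dev@F [dev=F feat=B fix=D main=B]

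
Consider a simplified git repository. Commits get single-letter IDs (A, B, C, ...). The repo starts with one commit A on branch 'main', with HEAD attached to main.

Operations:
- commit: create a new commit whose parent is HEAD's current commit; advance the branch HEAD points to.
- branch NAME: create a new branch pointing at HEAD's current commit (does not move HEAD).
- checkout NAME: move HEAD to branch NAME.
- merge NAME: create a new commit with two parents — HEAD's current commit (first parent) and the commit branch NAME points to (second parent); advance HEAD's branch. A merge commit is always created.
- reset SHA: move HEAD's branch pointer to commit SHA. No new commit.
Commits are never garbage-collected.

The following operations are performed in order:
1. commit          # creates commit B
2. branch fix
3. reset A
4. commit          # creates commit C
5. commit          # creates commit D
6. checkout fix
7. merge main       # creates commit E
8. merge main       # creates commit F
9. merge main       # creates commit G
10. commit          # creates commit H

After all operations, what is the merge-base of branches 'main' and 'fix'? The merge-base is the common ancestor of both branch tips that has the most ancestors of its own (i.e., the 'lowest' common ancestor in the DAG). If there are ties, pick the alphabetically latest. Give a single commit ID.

After op 1 (commit): HEAD=main@B [main=B]
After op 2 (branch): HEAD=main@B [fix=B main=B]
After op 3 (reset): HEAD=main@A [fix=B main=A]
After op 4 (commit): HEAD=main@C [fix=B main=C]
After op 5 (commit): HEAD=main@D [fix=B main=D]
After op 6 (checkout): HEAD=fix@B [fix=B main=D]
After op 7 (merge): HEAD=fix@E [fix=E main=D]
After op 8 (merge): HEAD=fix@F [fix=F main=D]
After op 9 (merge): HEAD=fix@G [fix=G main=D]
After op 10 (commit): HEAD=fix@H [fix=H main=D]
ancestors(main=D): ['A', 'C', 'D']
ancestors(fix=H): ['A', 'B', 'C', 'D', 'E', 'F', 'G', 'H']
common: ['A', 'C', 'D']

Answer: D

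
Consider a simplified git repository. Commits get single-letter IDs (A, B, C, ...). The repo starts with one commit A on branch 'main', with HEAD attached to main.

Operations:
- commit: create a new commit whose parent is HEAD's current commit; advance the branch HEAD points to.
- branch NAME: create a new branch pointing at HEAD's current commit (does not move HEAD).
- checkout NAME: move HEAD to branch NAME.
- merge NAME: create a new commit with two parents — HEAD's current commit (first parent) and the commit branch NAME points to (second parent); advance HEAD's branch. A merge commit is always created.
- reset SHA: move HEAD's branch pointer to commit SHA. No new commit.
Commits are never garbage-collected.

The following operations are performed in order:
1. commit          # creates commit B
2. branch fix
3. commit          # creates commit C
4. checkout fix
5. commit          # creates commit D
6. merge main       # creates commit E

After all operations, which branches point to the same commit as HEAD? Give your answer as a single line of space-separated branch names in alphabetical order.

After op 1 (commit): HEAD=main@B [main=B]
After op 2 (branch): HEAD=main@B [fix=B main=B]
After op 3 (commit): HEAD=main@C [fix=B main=C]
After op 4 (checkout): HEAD=fix@B [fix=B main=C]
After op 5 (commit): HEAD=fix@D [fix=D main=C]
After op 6 (merge): HEAD=fix@E [fix=E main=C]

Answer: fix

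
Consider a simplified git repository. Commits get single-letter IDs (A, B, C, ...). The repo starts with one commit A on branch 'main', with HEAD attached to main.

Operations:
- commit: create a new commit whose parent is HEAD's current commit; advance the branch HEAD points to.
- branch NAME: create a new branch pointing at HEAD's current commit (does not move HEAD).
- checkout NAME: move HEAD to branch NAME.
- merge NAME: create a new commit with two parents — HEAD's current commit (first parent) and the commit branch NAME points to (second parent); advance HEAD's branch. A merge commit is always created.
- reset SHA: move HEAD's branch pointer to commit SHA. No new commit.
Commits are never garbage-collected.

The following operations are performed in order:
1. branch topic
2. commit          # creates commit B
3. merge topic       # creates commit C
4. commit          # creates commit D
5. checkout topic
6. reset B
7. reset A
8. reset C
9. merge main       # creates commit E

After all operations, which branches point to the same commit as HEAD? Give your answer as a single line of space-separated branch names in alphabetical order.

Answer: topic

Derivation:
After op 1 (branch): HEAD=main@A [main=A topic=A]
After op 2 (commit): HEAD=main@B [main=B topic=A]
After op 3 (merge): HEAD=main@C [main=C topic=A]
After op 4 (commit): HEAD=main@D [main=D topic=A]
After op 5 (checkout): HEAD=topic@A [main=D topic=A]
After op 6 (reset): HEAD=topic@B [main=D topic=B]
After op 7 (reset): HEAD=topic@A [main=D topic=A]
After op 8 (reset): HEAD=topic@C [main=D topic=C]
After op 9 (merge): HEAD=topic@E [main=D topic=E]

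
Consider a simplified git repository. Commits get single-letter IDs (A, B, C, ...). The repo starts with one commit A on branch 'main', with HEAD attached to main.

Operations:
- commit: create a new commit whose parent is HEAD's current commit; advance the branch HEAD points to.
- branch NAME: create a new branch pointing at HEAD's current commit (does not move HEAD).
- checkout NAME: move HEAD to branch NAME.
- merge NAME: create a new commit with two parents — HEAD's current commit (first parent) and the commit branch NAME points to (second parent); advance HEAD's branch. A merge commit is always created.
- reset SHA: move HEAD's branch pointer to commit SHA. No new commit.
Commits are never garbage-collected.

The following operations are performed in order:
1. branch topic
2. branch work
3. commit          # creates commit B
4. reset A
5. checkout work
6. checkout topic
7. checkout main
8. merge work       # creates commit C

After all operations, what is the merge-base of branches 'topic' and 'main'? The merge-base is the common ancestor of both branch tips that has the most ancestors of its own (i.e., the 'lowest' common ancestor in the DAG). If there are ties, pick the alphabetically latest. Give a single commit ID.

Answer: A

Derivation:
After op 1 (branch): HEAD=main@A [main=A topic=A]
After op 2 (branch): HEAD=main@A [main=A topic=A work=A]
After op 3 (commit): HEAD=main@B [main=B topic=A work=A]
After op 4 (reset): HEAD=main@A [main=A topic=A work=A]
After op 5 (checkout): HEAD=work@A [main=A topic=A work=A]
After op 6 (checkout): HEAD=topic@A [main=A topic=A work=A]
After op 7 (checkout): HEAD=main@A [main=A topic=A work=A]
After op 8 (merge): HEAD=main@C [main=C topic=A work=A]
ancestors(topic=A): ['A']
ancestors(main=C): ['A', 'C']
common: ['A']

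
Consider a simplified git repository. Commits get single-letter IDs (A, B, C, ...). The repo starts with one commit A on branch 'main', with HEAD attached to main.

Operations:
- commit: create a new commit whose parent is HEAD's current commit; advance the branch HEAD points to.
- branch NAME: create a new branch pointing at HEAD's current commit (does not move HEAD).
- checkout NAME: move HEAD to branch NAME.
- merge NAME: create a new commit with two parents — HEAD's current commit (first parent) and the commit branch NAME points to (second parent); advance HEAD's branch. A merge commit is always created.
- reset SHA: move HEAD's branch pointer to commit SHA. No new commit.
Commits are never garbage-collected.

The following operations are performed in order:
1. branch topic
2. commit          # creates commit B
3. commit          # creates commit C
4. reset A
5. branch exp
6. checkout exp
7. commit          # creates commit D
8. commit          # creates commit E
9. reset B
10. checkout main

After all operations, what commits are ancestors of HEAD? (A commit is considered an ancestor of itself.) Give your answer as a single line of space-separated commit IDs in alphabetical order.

After op 1 (branch): HEAD=main@A [main=A topic=A]
After op 2 (commit): HEAD=main@B [main=B topic=A]
After op 3 (commit): HEAD=main@C [main=C topic=A]
After op 4 (reset): HEAD=main@A [main=A topic=A]
After op 5 (branch): HEAD=main@A [exp=A main=A topic=A]
After op 6 (checkout): HEAD=exp@A [exp=A main=A topic=A]
After op 7 (commit): HEAD=exp@D [exp=D main=A topic=A]
After op 8 (commit): HEAD=exp@E [exp=E main=A topic=A]
After op 9 (reset): HEAD=exp@B [exp=B main=A topic=A]
After op 10 (checkout): HEAD=main@A [exp=B main=A topic=A]

Answer: A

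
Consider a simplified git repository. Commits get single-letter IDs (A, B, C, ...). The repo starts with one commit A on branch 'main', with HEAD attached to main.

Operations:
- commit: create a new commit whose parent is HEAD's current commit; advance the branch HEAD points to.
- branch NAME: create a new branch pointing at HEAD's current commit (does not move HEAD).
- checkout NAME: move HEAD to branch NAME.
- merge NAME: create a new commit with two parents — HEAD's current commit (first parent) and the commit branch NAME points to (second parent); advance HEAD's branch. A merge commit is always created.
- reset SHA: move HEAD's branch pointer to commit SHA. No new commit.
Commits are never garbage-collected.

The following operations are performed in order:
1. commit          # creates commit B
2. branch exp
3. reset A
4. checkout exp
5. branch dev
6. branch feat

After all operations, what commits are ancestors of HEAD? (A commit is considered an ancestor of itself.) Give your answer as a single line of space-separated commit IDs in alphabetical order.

After op 1 (commit): HEAD=main@B [main=B]
After op 2 (branch): HEAD=main@B [exp=B main=B]
After op 3 (reset): HEAD=main@A [exp=B main=A]
After op 4 (checkout): HEAD=exp@B [exp=B main=A]
After op 5 (branch): HEAD=exp@B [dev=B exp=B main=A]
After op 6 (branch): HEAD=exp@B [dev=B exp=B feat=B main=A]

Answer: A B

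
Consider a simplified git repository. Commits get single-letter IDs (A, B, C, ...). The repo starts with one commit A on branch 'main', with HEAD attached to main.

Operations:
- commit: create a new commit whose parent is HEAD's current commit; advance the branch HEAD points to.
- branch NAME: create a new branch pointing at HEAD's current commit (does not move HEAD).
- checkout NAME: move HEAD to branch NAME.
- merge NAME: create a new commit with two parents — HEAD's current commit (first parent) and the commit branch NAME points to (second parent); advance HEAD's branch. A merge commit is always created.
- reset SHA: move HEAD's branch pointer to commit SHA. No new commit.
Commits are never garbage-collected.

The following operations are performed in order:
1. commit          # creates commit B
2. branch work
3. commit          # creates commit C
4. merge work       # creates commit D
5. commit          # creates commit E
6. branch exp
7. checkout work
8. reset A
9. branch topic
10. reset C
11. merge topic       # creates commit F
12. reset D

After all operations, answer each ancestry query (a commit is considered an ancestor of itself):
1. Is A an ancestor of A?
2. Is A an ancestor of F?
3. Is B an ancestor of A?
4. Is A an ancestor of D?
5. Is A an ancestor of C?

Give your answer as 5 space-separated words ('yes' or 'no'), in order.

Answer: yes yes no yes yes

Derivation:
After op 1 (commit): HEAD=main@B [main=B]
After op 2 (branch): HEAD=main@B [main=B work=B]
After op 3 (commit): HEAD=main@C [main=C work=B]
After op 4 (merge): HEAD=main@D [main=D work=B]
After op 5 (commit): HEAD=main@E [main=E work=B]
After op 6 (branch): HEAD=main@E [exp=E main=E work=B]
After op 7 (checkout): HEAD=work@B [exp=E main=E work=B]
After op 8 (reset): HEAD=work@A [exp=E main=E work=A]
After op 9 (branch): HEAD=work@A [exp=E main=E topic=A work=A]
After op 10 (reset): HEAD=work@C [exp=E main=E topic=A work=C]
After op 11 (merge): HEAD=work@F [exp=E main=E topic=A work=F]
After op 12 (reset): HEAD=work@D [exp=E main=E topic=A work=D]
ancestors(A) = {A}; A in? yes
ancestors(F) = {A,B,C,F}; A in? yes
ancestors(A) = {A}; B in? no
ancestors(D) = {A,B,C,D}; A in? yes
ancestors(C) = {A,B,C}; A in? yes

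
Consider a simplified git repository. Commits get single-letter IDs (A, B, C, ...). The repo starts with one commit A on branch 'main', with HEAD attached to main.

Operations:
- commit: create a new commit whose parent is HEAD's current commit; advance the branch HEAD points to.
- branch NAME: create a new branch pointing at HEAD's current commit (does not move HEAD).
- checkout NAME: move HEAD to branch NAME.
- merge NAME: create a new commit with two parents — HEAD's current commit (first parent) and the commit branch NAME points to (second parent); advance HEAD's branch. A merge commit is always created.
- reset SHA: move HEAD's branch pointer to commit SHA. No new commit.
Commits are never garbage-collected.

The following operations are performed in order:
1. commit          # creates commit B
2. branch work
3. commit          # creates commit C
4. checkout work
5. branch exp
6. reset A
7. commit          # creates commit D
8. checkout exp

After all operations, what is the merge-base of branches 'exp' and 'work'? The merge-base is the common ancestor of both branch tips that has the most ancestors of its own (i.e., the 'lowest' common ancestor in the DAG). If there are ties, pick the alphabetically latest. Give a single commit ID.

Answer: A

Derivation:
After op 1 (commit): HEAD=main@B [main=B]
After op 2 (branch): HEAD=main@B [main=B work=B]
After op 3 (commit): HEAD=main@C [main=C work=B]
After op 4 (checkout): HEAD=work@B [main=C work=B]
After op 5 (branch): HEAD=work@B [exp=B main=C work=B]
After op 6 (reset): HEAD=work@A [exp=B main=C work=A]
After op 7 (commit): HEAD=work@D [exp=B main=C work=D]
After op 8 (checkout): HEAD=exp@B [exp=B main=C work=D]
ancestors(exp=B): ['A', 'B']
ancestors(work=D): ['A', 'D']
common: ['A']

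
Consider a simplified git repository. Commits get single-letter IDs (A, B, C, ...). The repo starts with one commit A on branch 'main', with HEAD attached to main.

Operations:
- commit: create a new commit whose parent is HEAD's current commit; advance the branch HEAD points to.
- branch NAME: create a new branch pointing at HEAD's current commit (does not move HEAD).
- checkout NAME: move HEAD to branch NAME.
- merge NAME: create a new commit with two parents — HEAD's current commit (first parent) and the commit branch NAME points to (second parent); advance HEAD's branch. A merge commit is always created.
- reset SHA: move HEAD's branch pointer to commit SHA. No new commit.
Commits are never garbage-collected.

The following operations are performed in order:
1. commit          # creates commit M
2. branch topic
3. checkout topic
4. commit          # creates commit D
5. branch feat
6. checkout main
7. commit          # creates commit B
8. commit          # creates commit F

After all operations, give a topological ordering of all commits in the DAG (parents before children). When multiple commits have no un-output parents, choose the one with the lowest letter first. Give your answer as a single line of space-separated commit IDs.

After op 1 (commit): HEAD=main@M [main=M]
After op 2 (branch): HEAD=main@M [main=M topic=M]
After op 3 (checkout): HEAD=topic@M [main=M topic=M]
After op 4 (commit): HEAD=topic@D [main=M topic=D]
After op 5 (branch): HEAD=topic@D [feat=D main=M topic=D]
After op 6 (checkout): HEAD=main@M [feat=D main=M topic=D]
After op 7 (commit): HEAD=main@B [feat=D main=B topic=D]
After op 8 (commit): HEAD=main@F [feat=D main=F topic=D]
commit A: parents=[]
commit B: parents=['M']
commit D: parents=['M']
commit F: parents=['B']
commit M: parents=['A']

Answer: A M B D F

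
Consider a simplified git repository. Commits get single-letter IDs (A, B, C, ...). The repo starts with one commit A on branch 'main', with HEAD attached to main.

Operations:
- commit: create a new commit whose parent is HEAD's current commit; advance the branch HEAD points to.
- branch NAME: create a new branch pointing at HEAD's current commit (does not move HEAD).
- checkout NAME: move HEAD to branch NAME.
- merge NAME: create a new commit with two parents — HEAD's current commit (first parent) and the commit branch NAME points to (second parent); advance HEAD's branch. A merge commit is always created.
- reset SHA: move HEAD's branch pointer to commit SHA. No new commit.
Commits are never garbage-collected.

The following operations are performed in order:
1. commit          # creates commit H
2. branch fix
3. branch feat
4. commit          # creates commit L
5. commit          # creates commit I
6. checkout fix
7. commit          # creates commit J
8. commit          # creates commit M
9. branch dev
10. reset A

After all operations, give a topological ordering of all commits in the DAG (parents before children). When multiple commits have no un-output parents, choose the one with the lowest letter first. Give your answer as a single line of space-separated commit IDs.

Answer: A H J L I M

Derivation:
After op 1 (commit): HEAD=main@H [main=H]
After op 2 (branch): HEAD=main@H [fix=H main=H]
After op 3 (branch): HEAD=main@H [feat=H fix=H main=H]
After op 4 (commit): HEAD=main@L [feat=H fix=H main=L]
After op 5 (commit): HEAD=main@I [feat=H fix=H main=I]
After op 6 (checkout): HEAD=fix@H [feat=H fix=H main=I]
After op 7 (commit): HEAD=fix@J [feat=H fix=J main=I]
After op 8 (commit): HEAD=fix@M [feat=H fix=M main=I]
After op 9 (branch): HEAD=fix@M [dev=M feat=H fix=M main=I]
After op 10 (reset): HEAD=fix@A [dev=M feat=H fix=A main=I]
commit A: parents=[]
commit H: parents=['A']
commit I: parents=['L']
commit J: parents=['H']
commit L: parents=['H']
commit M: parents=['J']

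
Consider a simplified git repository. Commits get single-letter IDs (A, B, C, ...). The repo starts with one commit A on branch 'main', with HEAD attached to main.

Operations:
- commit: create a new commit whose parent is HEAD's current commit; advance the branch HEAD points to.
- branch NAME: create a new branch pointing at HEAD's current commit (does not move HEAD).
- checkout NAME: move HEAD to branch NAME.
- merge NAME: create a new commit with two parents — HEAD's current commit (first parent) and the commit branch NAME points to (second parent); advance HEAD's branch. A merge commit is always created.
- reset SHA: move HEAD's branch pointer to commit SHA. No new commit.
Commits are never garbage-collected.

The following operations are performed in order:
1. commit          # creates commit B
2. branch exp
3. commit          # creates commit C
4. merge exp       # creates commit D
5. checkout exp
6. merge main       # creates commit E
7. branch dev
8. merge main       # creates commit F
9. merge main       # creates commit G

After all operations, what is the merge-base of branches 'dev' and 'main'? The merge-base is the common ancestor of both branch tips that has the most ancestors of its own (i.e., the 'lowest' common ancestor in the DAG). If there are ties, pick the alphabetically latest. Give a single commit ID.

Answer: D

Derivation:
After op 1 (commit): HEAD=main@B [main=B]
After op 2 (branch): HEAD=main@B [exp=B main=B]
After op 3 (commit): HEAD=main@C [exp=B main=C]
After op 4 (merge): HEAD=main@D [exp=B main=D]
After op 5 (checkout): HEAD=exp@B [exp=B main=D]
After op 6 (merge): HEAD=exp@E [exp=E main=D]
After op 7 (branch): HEAD=exp@E [dev=E exp=E main=D]
After op 8 (merge): HEAD=exp@F [dev=E exp=F main=D]
After op 9 (merge): HEAD=exp@G [dev=E exp=G main=D]
ancestors(dev=E): ['A', 'B', 'C', 'D', 'E']
ancestors(main=D): ['A', 'B', 'C', 'D']
common: ['A', 'B', 'C', 'D']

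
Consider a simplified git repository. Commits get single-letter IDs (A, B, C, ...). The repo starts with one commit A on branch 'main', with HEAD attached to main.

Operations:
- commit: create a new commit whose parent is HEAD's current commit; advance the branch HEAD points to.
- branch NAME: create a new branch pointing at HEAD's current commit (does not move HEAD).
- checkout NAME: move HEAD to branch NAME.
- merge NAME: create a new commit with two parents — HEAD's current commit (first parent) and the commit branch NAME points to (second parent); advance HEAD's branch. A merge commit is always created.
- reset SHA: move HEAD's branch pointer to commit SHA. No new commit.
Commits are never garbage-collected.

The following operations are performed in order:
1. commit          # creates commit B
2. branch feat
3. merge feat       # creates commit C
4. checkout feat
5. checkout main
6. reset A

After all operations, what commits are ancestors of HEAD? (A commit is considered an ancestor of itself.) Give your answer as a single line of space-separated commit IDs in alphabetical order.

After op 1 (commit): HEAD=main@B [main=B]
After op 2 (branch): HEAD=main@B [feat=B main=B]
After op 3 (merge): HEAD=main@C [feat=B main=C]
After op 4 (checkout): HEAD=feat@B [feat=B main=C]
After op 5 (checkout): HEAD=main@C [feat=B main=C]
After op 6 (reset): HEAD=main@A [feat=B main=A]

Answer: A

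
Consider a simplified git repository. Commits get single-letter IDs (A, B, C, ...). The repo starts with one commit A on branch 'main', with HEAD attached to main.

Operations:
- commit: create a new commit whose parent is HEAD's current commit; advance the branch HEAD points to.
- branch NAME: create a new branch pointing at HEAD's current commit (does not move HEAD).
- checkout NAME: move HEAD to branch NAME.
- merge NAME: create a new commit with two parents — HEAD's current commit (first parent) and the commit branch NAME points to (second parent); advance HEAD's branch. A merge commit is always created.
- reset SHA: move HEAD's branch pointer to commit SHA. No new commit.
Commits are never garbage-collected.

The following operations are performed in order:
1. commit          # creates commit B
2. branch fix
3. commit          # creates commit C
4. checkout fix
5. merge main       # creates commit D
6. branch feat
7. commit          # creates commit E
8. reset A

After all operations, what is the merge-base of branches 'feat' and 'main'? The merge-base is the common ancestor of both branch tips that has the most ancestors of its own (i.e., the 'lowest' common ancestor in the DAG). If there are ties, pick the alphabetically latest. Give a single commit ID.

After op 1 (commit): HEAD=main@B [main=B]
After op 2 (branch): HEAD=main@B [fix=B main=B]
After op 3 (commit): HEAD=main@C [fix=B main=C]
After op 4 (checkout): HEAD=fix@B [fix=B main=C]
After op 5 (merge): HEAD=fix@D [fix=D main=C]
After op 6 (branch): HEAD=fix@D [feat=D fix=D main=C]
After op 7 (commit): HEAD=fix@E [feat=D fix=E main=C]
After op 8 (reset): HEAD=fix@A [feat=D fix=A main=C]
ancestors(feat=D): ['A', 'B', 'C', 'D']
ancestors(main=C): ['A', 'B', 'C']
common: ['A', 'B', 'C']

Answer: C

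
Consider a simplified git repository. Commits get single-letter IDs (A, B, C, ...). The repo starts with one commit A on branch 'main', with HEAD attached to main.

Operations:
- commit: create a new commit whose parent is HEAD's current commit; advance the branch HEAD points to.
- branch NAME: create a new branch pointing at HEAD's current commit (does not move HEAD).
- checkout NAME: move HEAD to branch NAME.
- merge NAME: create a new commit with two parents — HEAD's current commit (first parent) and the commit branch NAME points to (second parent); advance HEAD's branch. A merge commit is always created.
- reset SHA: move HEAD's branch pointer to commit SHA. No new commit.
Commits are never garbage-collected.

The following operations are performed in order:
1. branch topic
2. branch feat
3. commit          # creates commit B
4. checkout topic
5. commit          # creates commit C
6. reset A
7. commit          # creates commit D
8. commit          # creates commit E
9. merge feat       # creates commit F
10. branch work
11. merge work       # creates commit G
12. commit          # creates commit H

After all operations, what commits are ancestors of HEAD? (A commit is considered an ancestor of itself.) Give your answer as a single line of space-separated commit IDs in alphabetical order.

After op 1 (branch): HEAD=main@A [main=A topic=A]
After op 2 (branch): HEAD=main@A [feat=A main=A topic=A]
After op 3 (commit): HEAD=main@B [feat=A main=B topic=A]
After op 4 (checkout): HEAD=topic@A [feat=A main=B topic=A]
After op 5 (commit): HEAD=topic@C [feat=A main=B topic=C]
After op 6 (reset): HEAD=topic@A [feat=A main=B topic=A]
After op 7 (commit): HEAD=topic@D [feat=A main=B topic=D]
After op 8 (commit): HEAD=topic@E [feat=A main=B topic=E]
After op 9 (merge): HEAD=topic@F [feat=A main=B topic=F]
After op 10 (branch): HEAD=topic@F [feat=A main=B topic=F work=F]
After op 11 (merge): HEAD=topic@G [feat=A main=B topic=G work=F]
After op 12 (commit): HEAD=topic@H [feat=A main=B topic=H work=F]

Answer: A D E F G H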